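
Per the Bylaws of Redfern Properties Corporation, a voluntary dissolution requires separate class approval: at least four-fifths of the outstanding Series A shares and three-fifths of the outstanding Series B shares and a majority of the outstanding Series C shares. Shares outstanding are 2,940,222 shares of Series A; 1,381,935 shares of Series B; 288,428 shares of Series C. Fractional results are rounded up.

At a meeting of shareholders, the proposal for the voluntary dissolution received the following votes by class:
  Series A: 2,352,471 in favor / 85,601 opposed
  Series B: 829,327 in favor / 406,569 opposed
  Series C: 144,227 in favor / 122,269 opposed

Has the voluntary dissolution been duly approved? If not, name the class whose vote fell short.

Approved — every class gave the required vote.

Series A: 4/5 of 2940222 = 2352177.60, rounded up to 2352178; 2,352,178 required, 2,352,471 in favor — approved.
Series B: 3/5 of 1381935 = 829161; 829,161 required, 829,327 in favor — approved.
Series C: a majority of 288428 is 144215; 144,215 required, 144,227 in favor — approved.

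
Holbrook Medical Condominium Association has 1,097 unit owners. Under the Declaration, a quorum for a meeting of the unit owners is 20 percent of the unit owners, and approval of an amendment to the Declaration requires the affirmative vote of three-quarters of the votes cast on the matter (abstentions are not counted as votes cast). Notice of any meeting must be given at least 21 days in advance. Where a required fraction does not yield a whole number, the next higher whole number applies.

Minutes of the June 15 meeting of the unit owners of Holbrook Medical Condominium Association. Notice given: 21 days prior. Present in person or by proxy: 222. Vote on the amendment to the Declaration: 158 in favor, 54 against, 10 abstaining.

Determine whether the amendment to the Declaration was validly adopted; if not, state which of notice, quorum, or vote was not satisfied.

Invalid — vote requirement not satisfied.

Notice: 21 days given; 21 required. Satisfied.
Quorum: 20% of 1,097 = 219.40, rounded up to 220; 222 present. Satisfied.
Vote: requires three-fourths of the votes cast (222 − 10 abstaining = 212); 3/4 of 212 = 159, so 159 needed; 158 in favor. Not satisfied.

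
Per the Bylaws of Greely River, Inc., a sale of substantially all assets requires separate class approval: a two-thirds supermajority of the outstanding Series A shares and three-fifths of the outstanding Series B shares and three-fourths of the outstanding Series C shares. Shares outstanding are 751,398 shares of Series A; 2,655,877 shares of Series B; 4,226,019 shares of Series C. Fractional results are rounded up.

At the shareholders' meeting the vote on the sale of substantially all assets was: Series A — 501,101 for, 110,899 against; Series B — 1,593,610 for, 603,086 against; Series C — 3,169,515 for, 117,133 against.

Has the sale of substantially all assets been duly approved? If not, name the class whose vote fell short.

Approved — every class gave the required vote.

Series A: 2/3 of 751398 = 500932; 500,932 required, 501,101 in favor — approved.
Series B: 3/5 of 2655877 = 1593526.20, rounded up to 1593527; 1,593,527 required, 1,593,610 in favor — approved.
Series C: 3/4 of 4226019 = 3169514.25, rounded up to 3169515; 3,169,515 required, 3,169,515 in favor — approved.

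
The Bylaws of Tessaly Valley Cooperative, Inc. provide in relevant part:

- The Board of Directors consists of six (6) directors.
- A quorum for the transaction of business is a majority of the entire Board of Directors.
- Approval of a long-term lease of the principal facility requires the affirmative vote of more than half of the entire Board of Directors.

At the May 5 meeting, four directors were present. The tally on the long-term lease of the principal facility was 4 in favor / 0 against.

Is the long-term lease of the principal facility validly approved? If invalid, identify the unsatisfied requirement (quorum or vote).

Valid — all requirements satisfied.

Quorum: 4 present; quorum is 4. Satisfied.
Vote: the long-term lease of the principal facility requires a majority of the entire Board of Directors (6). A majority of 6 is 4, so 4 affirmative votes are needed; 4 voted in favor. Satisfied.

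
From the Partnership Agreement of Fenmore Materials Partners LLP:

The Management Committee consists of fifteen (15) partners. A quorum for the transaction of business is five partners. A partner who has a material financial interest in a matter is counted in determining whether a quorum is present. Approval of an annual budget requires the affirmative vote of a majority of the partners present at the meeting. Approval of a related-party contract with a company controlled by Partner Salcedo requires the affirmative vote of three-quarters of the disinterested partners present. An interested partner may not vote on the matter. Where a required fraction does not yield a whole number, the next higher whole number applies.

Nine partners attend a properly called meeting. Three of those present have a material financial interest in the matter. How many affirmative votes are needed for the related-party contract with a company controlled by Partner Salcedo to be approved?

5

The related-party contract with a company controlled by Partner Salcedo requires three-fourths of the disinterested partners present (9 − 3 = 6).
3/4 of 6 = 4.50, rounded up to 5.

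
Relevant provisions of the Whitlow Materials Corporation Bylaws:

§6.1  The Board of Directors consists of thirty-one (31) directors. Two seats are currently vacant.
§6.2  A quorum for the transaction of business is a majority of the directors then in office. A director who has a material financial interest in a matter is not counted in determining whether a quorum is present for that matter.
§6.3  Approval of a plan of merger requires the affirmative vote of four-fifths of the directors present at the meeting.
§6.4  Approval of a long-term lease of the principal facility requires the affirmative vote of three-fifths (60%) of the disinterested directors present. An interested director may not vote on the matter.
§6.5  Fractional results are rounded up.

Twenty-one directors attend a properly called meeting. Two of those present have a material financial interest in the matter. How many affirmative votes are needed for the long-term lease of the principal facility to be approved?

The long-term lease of the principal facility requires three-fifths of the disinterested directors present (21 − 2 = 19).
3/5 of 19 = 11.40, rounded up to 12.

12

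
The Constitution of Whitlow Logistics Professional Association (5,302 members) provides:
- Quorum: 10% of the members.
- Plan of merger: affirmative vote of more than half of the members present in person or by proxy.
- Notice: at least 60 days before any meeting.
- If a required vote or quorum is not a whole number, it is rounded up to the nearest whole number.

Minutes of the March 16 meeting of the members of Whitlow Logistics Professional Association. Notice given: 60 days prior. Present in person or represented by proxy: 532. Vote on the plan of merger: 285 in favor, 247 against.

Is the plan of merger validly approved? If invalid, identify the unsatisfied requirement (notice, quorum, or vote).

Notice: 60 days given; 60 required. Satisfied.
Quorum: 10% of 5,302 = 530.20, rounded up to 531; 532 present. Satisfied.
Vote: requires a majority of those present (532); a majority of 532 is 267, so 267 needed; 285 in favor. Satisfied.

Valid — all requirements satisfied.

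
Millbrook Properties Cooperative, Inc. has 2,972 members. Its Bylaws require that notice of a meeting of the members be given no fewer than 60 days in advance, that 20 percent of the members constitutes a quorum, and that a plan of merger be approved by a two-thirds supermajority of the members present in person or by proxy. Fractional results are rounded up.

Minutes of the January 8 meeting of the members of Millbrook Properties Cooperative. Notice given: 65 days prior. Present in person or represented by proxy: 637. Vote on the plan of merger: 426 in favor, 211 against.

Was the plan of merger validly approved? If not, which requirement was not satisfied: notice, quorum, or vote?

Notice: 65 days given; 60 required. Satisfied.
Quorum: 20% of 2,972 = 594.40, rounded up to 595; 637 present. Satisfied.
Vote: requires two-thirds of those present (637); 2/3 of 637 = 424.67, rounded up to 425, so 425 needed; 426 in favor. Satisfied.

Valid — all requirements satisfied.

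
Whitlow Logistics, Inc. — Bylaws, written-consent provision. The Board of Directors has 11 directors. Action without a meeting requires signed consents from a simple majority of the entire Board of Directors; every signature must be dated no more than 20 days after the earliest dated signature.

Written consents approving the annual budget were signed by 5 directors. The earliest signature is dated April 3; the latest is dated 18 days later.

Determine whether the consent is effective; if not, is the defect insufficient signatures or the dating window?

Signatures required: a simple majority of 11 — a majority of 11 is 6, so 6 needed; 5 signed. Insufficient.
Dating window: the latest signature is 18 days after the earliest; the limit is 20 days. Within the window.

Not effective — insufficient signatures.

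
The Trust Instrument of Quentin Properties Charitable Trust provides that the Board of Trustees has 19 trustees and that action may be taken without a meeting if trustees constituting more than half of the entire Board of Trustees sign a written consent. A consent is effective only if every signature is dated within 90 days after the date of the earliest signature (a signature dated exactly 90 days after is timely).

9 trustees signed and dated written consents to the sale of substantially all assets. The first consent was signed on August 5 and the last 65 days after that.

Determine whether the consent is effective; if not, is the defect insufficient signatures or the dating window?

Signatures required: more than half of 19 — a majority of 19 is 10, so 10 needed; 9 signed. Insufficient.
Dating window: the latest signature is 65 days after the earliest; the limit is 90 days. Within the window.

Not effective — insufficient signatures.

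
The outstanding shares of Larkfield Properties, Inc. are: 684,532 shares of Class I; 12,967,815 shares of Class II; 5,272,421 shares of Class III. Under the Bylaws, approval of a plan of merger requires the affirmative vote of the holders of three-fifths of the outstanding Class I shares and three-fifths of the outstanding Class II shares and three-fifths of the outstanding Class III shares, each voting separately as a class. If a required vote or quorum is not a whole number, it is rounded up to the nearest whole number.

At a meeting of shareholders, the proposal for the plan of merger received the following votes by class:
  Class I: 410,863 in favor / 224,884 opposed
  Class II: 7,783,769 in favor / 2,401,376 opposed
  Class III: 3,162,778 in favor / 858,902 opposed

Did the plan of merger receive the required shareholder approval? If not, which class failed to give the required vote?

Class I: 3/5 of 684532 = 410719.20, rounded up to 410720; 410,720 required, 410,863 in favor — approved.
Class II: 3/5 of 12967815 = 7780689; 7,780,689 required, 7,783,769 in favor — approved.
Class III: 3/5 of 5272421 = 3163452.60, rounded up to 3163453; 3,163,453 required, 3,162,778 in favor — not approved.

Not approved — the Class III shares did not give the required vote.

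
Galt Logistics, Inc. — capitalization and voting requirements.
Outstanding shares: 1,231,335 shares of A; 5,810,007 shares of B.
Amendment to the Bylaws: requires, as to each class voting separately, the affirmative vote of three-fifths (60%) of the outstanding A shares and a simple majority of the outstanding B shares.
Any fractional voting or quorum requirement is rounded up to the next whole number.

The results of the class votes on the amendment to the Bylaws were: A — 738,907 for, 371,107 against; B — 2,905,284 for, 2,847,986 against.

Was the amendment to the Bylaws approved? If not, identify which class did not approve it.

A: 3/5 of 1231335 = 738801; 738,801 required, 738,907 in favor — approved.
B: a majority of 5810007 is 2905004; 2,905,004 required, 2,905,284 in favor — approved.

Approved — every class gave the required vote.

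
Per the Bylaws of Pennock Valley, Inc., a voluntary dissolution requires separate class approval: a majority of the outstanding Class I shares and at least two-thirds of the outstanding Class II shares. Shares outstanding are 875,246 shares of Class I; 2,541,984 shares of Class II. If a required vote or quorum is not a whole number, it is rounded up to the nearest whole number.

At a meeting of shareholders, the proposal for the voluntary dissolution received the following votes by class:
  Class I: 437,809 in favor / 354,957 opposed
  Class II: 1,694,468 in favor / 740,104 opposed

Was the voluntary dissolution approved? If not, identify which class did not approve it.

Not approved — the Class II shares did not give the required vote.

Class I: a majority of 875246 is 437624; 437,624 required, 437,809 in favor — approved.
Class II: 2/3 of 2541984 = 1694656; 1,694,656 required, 1,694,468 in favor — not approved.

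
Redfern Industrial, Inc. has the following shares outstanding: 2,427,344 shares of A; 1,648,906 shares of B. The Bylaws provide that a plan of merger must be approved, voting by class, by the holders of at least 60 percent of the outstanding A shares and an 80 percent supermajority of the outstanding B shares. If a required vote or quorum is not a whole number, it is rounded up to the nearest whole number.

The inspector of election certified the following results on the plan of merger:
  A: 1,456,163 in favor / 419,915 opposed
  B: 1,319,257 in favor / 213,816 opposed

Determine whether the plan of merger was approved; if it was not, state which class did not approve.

A: 3/5 of 2427344 = 1456406.40, rounded up to 1456407; 1,456,407 required, 1,456,163 in favor — not approved.
B: 4/5 of 1648906 = 1319124.80, rounded up to 1319125; 1,319,125 required, 1,319,257 in favor — approved.

Not approved — the A shares did not give the required vote.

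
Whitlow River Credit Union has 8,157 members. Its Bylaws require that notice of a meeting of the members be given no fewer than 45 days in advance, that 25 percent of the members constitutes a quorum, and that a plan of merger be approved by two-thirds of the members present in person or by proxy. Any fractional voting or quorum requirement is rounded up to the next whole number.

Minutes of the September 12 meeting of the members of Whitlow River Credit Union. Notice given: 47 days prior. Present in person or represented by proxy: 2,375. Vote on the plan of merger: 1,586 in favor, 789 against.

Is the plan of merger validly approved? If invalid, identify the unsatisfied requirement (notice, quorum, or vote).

Notice: 47 days given; 45 required. Satisfied.
Quorum: 25% of 8,157 = 2,039.25, rounded up to 2,040; 2,375 present. Satisfied.
Vote: requires two-thirds of those present (2,375); 2/3 of 2375 = 1583.33, rounded up to 1584, so 1,584 needed; 1,586 in favor. Satisfied.

Valid — all requirements satisfied.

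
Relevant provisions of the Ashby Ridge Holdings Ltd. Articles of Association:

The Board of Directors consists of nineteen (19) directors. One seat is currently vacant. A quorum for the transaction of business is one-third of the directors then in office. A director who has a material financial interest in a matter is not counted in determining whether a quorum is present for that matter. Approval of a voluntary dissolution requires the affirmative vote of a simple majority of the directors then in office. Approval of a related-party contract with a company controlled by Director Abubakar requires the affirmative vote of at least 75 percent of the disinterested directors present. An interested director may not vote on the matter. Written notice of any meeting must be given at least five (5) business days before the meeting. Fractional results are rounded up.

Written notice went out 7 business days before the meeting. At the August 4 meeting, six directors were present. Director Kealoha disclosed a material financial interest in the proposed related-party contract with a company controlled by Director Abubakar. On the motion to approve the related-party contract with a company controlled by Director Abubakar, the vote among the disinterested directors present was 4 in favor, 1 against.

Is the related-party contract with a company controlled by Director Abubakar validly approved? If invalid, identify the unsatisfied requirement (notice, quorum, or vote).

Invalid — quorum requirement not satisfied.

Notice: 7 business days given; 5 required (7 ≥ 5). Satisfied.
Quorum: 6 present, but the 1 interested director does not count, leaving 5. Quorum is 6. Not satisfied.
Vote: the related-party contract with a company controlled by Director Abubakar requires three-fourths of the disinterested directors present (6 − 1 = 5). 3/4 of 5 = 3.75, rounded up to 4, so 4 affirmative votes are needed; 4 voted in favor. Satisfied. (Moot — without a quorum no business can be validly transacted.)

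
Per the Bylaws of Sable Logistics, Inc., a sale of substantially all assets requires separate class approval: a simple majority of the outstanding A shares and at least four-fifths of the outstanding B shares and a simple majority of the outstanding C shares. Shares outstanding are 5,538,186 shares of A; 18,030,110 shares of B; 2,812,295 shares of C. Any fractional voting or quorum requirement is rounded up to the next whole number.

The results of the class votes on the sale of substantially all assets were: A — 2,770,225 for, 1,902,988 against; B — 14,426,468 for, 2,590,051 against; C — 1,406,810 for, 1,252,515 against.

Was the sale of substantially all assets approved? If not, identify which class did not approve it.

Approved — every class gave the required vote.

A: a majority of 5538186 is 2769094; 2,769,094 required, 2,770,225 in favor — approved.
B: 4/5 of 18030110 = 14424088; 14,424,088 required, 14,426,468 in favor — approved.
C: a majority of 2812295 is 1406148; 1,406,148 required, 1,406,810 in favor — approved.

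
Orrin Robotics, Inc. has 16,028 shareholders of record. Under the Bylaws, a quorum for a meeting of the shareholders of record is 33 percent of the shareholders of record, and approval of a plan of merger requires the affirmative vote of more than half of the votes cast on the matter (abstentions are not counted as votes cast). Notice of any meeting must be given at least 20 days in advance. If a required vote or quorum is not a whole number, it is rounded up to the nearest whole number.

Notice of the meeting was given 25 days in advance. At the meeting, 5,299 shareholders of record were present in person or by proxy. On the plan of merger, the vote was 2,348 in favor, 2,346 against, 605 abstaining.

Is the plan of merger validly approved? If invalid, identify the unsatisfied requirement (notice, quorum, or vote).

Notice: 25 days given; 20 required. Satisfied.
Quorum: 33% of 16,028 = 5,289.24, rounded up to 5,290; 5,299 present. Satisfied.
Vote: requires a majority of the votes cast (5,299 − 605 abstaining = 4,694); a majority of 4694 is 2348, so 2,348 needed; 2,348 in favor. Satisfied.

Valid — all requirements satisfied.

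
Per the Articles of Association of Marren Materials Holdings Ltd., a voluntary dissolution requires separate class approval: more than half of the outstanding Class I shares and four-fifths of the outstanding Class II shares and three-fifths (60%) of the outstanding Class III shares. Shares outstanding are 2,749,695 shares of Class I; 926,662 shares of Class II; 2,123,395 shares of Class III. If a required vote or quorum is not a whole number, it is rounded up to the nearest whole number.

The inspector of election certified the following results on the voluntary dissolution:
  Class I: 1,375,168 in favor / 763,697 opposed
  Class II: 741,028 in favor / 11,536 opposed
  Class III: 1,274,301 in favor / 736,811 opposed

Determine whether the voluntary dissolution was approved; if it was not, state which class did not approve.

Not approved — the Class II shares did not give the required vote.

Class I: a majority of 2749695 is 1374848; 1,374,848 required, 1,375,168 in favor — approved.
Class II: 4/5 of 926662 = 741329.60, rounded up to 741330; 741,330 required, 741,028 in favor — not approved.
Class III: 3/5 of 2123395 = 1274037; 1,274,037 required, 1,274,301 in favor — approved.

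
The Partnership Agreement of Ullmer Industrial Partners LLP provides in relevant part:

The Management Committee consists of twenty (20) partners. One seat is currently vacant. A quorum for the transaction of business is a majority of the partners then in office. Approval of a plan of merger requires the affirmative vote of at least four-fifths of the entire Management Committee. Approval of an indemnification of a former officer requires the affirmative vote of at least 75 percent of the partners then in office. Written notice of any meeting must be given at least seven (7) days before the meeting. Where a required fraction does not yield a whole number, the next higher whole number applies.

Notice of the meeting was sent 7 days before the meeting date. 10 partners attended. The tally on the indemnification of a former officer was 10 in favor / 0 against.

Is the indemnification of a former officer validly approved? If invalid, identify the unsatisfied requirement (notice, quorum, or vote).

Notice: 7 days given; 7 required (7 ≥ 7). Satisfied.
Quorum: 10 present; quorum is 10. Satisfied.
Vote: the indemnification of a former officer requires three-fourths of the partners then in office (19). 3/4 of 19 = 14.25, rounded up to 15, so 15 affirmative votes are needed; 10 voted in favor. Not satisfied.

Invalid — vote requirement not satisfied.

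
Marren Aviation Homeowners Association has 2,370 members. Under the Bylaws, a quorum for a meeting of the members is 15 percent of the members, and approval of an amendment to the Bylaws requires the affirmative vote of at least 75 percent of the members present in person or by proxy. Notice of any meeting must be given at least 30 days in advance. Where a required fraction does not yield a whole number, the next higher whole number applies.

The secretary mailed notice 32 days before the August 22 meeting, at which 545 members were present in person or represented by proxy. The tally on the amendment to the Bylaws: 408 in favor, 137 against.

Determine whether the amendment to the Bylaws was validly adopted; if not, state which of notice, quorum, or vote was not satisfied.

Notice: 32 days given; 30 required. Satisfied.
Quorum: 15% of 2,370 = 355.50, rounded up to 356; 545 present. Satisfied.
Vote: requires three-fourths of those present (545); 3/4 of 545 = 408.75, rounded up to 409, so 409 needed; 408 in favor. Not satisfied.

Invalid — vote requirement not satisfied.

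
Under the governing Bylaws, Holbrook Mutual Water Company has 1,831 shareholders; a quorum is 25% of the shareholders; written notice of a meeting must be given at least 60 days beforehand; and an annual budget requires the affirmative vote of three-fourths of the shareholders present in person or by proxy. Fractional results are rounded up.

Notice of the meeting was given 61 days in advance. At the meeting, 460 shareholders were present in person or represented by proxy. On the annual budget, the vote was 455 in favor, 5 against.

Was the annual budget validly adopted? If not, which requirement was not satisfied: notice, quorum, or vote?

Notice: 61 days given; 60 required. Satisfied.
Quorum: 25% of 1,831 = 457.75, rounded up to 458; 460 present. Satisfied.
Vote: requires three-fourths of those present (460); 3/4 of 460 = 345, so 345 needed; 455 in favor. Satisfied.

Valid — all requirements satisfied.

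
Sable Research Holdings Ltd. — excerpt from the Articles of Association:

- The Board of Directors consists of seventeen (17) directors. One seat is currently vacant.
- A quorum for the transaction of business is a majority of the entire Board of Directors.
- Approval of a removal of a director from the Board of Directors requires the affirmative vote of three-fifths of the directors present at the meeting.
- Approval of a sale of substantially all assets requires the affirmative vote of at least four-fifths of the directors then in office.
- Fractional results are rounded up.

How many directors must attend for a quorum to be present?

A majority of 17 is 9.

9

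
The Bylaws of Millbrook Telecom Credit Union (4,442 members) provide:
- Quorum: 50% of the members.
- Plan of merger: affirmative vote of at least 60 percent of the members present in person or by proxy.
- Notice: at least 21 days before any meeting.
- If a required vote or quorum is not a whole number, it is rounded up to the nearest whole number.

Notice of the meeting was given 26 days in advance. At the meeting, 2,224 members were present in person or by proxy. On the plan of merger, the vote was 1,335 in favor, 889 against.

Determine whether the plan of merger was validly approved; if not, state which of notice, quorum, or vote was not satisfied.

Valid — all requirements satisfied.

Notice: 26 days given; 21 required. Satisfied.
Quorum: 50% of 4,442 = 2,221; 2,224 present. Satisfied.
Vote: requires three-fifths of those present (2,224); 3/5 of 2224 = 1334.40, rounded up to 1335, so 1,335 needed; 1,335 in favor. Satisfied.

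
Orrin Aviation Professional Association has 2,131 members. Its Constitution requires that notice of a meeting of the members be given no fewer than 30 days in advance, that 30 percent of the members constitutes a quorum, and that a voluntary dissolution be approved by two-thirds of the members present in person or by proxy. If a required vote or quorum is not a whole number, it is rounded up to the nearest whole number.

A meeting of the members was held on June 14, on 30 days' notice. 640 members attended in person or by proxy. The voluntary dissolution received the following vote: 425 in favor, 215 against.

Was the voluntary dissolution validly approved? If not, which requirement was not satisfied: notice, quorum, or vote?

Invalid — vote requirement not satisfied.

Notice: 30 days given; 30 required. Satisfied.
Quorum: 30% of 2,131 = 639.30, rounded up to 640; 640 present. Satisfied.
Vote: requires two-thirds of those present (640); 2/3 of 640 = 426.67, rounded up to 427, so 427 needed; 425 in favor. Not satisfied.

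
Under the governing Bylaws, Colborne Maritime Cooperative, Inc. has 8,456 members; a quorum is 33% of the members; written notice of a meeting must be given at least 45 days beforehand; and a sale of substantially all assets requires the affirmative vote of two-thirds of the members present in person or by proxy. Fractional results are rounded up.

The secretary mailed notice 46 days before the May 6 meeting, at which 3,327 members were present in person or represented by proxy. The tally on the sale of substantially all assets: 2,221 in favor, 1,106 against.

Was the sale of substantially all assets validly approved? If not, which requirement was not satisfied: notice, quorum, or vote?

Notice: 46 days given; 45 required. Satisfied.
Quorum: 33% of 8,456 = 2,790.48, rounded up to 2,791; 3,327 present. Satisfied.
Vote: requires two-thirds of those present (3,327); 2/3 of 3327 = 2218, so 2,218 needed; 2,221 in favor. Satisfied.

Valid — all requirements satisfied.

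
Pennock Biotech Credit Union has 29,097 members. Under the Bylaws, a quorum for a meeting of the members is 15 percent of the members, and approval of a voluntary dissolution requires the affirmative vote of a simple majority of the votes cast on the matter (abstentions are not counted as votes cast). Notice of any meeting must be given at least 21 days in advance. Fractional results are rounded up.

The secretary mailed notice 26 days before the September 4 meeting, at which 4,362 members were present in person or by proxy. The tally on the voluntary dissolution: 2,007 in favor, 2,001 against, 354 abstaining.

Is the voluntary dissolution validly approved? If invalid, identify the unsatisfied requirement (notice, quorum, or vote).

Invalid — quorum requirement not satisfied.

Notice: 26 days given; 21 required. Satisfied.
Quorum: 15% of 29,097 = 4,364.55, rounded up to 4,365; 4,362 present. Not satisfied.
Vote: requires a majority of the votes cast (4,362 − 354 abstaining = 4,008); a majority of 4008 is 2005, so 2,005 needed; 2,007 in favor. Satisfied.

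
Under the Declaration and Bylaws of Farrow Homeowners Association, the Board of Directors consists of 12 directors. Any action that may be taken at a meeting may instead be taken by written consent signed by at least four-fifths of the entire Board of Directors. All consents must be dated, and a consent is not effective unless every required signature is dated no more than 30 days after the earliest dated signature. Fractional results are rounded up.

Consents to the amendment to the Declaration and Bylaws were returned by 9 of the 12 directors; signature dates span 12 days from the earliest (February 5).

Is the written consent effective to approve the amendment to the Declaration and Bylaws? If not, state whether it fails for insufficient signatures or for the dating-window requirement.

Signatures required: at least four-fifths of 12 — 4/5 of 12 = 9.60, rounded up to 10, so 10 needed; 9 signed. Insufficient.
Dating window: the latest signature is 12 days after the earliest; the limit is 30 days. Within the window.

Not effective — insufficient signatures.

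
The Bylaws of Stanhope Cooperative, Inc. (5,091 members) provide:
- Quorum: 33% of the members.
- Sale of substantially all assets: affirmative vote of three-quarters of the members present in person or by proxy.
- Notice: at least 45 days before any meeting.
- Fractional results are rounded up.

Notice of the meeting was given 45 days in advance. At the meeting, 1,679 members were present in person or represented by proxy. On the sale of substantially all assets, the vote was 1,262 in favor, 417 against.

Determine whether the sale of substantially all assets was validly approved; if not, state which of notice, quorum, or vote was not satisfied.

Notice: 45 days given; 45 required. Satisfied.
Quorum: 33% of 5,091 = 1,680.03, rounded up to 1,681; 1,679 present. Not satisfied.
Vote: requires three-fourths of those present (1,679); 3/4 of 1679 = 1259.25, rounded up to 1260, so 1,260 needed; 1,262 in favor. Satisfied.

Invalid — quorum requirement not satisfied.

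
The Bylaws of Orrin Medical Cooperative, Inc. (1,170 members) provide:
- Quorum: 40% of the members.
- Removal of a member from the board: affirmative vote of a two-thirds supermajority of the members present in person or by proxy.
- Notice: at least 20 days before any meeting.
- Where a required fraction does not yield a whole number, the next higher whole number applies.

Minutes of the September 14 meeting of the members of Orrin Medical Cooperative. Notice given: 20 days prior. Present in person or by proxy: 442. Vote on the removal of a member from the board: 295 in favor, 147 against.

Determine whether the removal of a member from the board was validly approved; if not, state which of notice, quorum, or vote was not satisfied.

Notice: 20 days given; 20 required. Satisfied.
Quorum: 40% of 1,170 = 468; 442 present. Not satisfied.
Vote: requires two-thirds of those present (442); 2/3 of 442 = 294.67, rounded up to 295, so 295 needed; 295 in favor. Satisfied.

Invalid — quorum requirement not satisfied.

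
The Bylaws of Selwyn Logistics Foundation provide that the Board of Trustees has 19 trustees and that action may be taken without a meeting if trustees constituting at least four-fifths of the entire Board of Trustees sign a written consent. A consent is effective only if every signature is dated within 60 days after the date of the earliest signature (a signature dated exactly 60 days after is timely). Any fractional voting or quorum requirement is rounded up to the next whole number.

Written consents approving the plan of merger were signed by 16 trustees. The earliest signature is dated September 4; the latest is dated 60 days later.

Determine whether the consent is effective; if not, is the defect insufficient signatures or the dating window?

Signatures required: at least four-fifths of 19 — 4/5 of 19 = 15.20, rounded up to 16, so 16 needed; 16 signed. Sufficient.
Dating window: the latest signature is 60 days after the earliest; the limit is 60 days. Within the window.

Effective — both the signature and dating-window requirements are satisfied.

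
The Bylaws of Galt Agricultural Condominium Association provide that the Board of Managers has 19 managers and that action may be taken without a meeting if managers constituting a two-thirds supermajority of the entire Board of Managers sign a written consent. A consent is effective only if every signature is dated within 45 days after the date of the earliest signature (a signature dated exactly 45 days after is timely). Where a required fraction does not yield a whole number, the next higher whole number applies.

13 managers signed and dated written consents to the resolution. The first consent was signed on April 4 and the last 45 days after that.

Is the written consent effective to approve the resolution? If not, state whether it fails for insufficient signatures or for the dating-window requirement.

Signatures required: a two-thirds supermajority of 19 — 2/3 of 19 = 12.67, rounded up to 13, so 13 needed; 13 signed. Sufficient.
Dating window: the latest signature is 45 days after the earliest; the limit is 45 days. Within the window.

Effective — both the signature and dating-window requirements are satisfied.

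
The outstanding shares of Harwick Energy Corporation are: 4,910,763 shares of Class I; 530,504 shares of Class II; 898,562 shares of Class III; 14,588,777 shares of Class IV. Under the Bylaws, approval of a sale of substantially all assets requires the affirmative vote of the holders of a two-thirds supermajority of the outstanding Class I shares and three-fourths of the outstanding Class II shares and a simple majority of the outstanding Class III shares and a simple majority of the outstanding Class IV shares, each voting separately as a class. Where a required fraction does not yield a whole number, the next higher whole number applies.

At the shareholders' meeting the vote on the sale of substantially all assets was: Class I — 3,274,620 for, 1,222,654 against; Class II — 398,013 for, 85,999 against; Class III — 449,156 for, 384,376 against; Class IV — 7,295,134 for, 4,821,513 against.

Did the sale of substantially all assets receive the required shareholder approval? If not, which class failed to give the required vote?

Not approved — the Class III shares did not give the required vote.

Class I: 2/3 of 4910763 = 3273842; 3,273,842 required, 3,274,620 in favor — approved.
Class II: 3/4 of 530504 = 397878; 397,878 required, 398,013 in favor — approved.
Class III: a majority of 898562 is 449282; 449,282 required, 449,156 in favor — not approved.
Class IV: a majority of 14588777 is 7294389; 7,294,389 required, 7,295,134 in favor — approved.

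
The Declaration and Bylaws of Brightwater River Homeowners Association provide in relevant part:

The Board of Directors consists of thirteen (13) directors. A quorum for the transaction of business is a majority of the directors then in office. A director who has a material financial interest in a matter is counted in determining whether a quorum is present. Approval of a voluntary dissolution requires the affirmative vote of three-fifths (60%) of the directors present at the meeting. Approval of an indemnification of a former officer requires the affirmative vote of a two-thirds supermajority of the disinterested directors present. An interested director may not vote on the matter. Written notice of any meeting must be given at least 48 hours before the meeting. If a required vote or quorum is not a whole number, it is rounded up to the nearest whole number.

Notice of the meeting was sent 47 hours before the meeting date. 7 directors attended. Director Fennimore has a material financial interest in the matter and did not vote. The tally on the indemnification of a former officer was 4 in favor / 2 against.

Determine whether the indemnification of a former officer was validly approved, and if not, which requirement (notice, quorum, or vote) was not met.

Invalid — notice requirement not satisfied.

Notice: 47 hours given; 48 required (47 < 48). Not satisfied.
Quorum: 7 present (interested directors count toward quorum); quorum is 7. Satisfied.
Vote: the indemnification of a former officer requires two-thirds of the disinterested directors present (7 − 1 = 6). 2/3 of 6 = 4, so 4 affirmative votes are needed; 4 voted in favor. Satisfied.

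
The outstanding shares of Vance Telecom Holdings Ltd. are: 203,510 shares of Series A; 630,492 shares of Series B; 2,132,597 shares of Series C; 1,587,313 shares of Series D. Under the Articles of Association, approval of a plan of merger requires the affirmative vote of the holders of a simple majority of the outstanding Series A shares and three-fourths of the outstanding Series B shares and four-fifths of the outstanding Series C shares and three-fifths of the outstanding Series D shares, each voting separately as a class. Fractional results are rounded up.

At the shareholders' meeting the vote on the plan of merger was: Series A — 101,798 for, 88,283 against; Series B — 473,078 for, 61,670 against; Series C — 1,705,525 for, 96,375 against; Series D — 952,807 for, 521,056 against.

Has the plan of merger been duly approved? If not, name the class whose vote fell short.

Series A: a majority of 203510 is 101756; 101,756 required, 101,798 in favor — approved.
Series B: 3/4 of 630492 = 472869; 472,869 required, 473,078 in favor — approved.
Series C: 4/5 of 2132597 = 1706077.60, rounded up to 1706078; 1,706,078 required, 1,705,525 in favor — not approved.
Series D: 3/5 of 1587313 = 952387.80, rounded up to 952388; 952,388 required, 952,807 in favor — approved.

Not approved — the Series C shares did not give the required vote.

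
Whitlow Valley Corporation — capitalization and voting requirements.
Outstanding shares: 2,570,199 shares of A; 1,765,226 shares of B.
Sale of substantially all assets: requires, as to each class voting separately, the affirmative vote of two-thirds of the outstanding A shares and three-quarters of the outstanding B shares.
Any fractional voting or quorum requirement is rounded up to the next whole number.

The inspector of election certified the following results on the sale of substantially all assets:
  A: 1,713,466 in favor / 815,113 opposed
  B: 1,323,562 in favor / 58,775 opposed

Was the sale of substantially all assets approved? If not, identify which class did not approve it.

A: 2/3 of 2570199 = 1713466; 1,713,466 required, 1,713,466 in favor — approved.
B: 3/4 of 1765226 = 1323919.50, rounded up to 1323920; 1,323,920 required, 1,323,562 in favor — not approved.

Not approved — the B shares did not give the required vote.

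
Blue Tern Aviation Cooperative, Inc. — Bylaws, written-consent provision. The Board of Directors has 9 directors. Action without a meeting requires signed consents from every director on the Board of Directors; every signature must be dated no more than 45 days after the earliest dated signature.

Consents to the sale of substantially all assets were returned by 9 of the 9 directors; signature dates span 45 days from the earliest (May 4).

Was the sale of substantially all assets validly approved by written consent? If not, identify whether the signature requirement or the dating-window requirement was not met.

Signatures required: the unanimous vote of 9 — unanimous means all 9, so 9 needed; 9 signed. Sufficient.
Dating window: the latest signature is 45 days after the earliest; the limit is 45 days. Within the window.

Effective — both the signature and dating-window requirements are satisfied.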